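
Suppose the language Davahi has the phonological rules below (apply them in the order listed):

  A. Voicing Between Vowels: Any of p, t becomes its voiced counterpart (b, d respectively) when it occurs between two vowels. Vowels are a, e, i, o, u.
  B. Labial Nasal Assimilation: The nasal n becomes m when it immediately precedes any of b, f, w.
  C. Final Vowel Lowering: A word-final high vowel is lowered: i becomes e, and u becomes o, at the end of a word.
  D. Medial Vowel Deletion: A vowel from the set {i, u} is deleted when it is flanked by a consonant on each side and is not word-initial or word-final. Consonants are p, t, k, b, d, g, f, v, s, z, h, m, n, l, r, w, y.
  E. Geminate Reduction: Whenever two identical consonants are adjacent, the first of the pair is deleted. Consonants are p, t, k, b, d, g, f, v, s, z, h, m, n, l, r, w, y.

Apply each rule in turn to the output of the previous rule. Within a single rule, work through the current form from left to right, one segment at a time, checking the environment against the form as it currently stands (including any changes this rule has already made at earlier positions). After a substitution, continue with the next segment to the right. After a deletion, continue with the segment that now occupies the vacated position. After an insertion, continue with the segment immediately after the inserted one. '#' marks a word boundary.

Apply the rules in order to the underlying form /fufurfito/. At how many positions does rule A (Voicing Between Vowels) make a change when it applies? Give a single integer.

A Voicing Between Vowels: [fufurfito] → [fufurfido]
B Labial Nasal Assimilation: no change — [fufurfido]
C Final Vowel Lowering: no change — [fufurfido]
D Medial Vowel Deletion: [fufurfido] → [ffrfdo]
E Geminate Reduction: [ffrfdo] → [frfdo]
Rule A changed 1 position(s).

1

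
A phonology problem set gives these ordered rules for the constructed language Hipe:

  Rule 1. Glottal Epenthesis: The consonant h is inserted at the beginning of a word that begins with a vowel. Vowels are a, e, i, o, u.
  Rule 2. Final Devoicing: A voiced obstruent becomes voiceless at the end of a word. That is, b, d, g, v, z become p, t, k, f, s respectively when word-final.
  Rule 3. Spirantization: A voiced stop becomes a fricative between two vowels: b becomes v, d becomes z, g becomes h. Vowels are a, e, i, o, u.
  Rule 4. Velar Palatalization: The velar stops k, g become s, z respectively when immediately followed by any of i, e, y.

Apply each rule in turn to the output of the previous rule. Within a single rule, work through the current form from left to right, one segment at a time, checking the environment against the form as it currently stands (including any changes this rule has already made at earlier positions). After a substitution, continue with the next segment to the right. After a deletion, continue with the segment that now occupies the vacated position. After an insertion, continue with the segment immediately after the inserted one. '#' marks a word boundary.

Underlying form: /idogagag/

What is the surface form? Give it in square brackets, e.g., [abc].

Rule 1 Glottal Epenthesis: [idogagag] → [hidogagag]
Rule 2 Final Devoicing: [hidogagag] → [hidogagak]
Rule 3 Spirantization: [hidogagak] → [hizohahak]
Rule 4 Velar Palatalization: no change — [hizohahak]

[hizohahak]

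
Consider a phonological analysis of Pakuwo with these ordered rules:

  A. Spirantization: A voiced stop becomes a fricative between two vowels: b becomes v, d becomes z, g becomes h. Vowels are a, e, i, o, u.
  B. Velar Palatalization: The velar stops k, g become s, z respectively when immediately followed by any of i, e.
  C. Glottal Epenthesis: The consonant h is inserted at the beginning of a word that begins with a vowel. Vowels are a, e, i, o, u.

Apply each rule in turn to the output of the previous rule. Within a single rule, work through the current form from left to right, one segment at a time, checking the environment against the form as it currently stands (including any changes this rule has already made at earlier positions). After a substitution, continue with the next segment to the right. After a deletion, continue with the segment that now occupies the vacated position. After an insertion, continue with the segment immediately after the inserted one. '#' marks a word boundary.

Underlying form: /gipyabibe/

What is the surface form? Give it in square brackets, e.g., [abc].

A Spirantization: [gipyabibe] → [gipyavive]
B Velar Palatalization: [gipyavive] → [zipyavive]
C Glottal Epenthesis: no change — [zipyavive]

[zipyavive]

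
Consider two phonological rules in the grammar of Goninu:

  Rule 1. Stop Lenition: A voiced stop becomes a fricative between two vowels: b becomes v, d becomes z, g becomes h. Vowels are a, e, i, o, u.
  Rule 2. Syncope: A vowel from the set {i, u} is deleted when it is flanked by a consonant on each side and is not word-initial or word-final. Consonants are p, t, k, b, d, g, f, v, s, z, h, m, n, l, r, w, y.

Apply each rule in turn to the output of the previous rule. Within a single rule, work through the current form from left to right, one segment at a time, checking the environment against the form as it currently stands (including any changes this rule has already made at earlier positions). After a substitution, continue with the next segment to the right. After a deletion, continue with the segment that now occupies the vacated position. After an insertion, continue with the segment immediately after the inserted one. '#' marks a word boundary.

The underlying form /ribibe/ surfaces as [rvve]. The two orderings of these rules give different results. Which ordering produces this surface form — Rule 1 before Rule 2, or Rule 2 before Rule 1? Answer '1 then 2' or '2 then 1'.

Order 1 then 2:
  1 Stop Lenition: [ribibe] → [rivive]
  2 Syncope: [rivive] → [rvve]
  result: [rvve]
Order 2 then 1:
  2 Syncope: [ribibe] → [rbbe]
  1 Stop Lenition: no change — [rbbe]
  result: [rbbe]

1 then 2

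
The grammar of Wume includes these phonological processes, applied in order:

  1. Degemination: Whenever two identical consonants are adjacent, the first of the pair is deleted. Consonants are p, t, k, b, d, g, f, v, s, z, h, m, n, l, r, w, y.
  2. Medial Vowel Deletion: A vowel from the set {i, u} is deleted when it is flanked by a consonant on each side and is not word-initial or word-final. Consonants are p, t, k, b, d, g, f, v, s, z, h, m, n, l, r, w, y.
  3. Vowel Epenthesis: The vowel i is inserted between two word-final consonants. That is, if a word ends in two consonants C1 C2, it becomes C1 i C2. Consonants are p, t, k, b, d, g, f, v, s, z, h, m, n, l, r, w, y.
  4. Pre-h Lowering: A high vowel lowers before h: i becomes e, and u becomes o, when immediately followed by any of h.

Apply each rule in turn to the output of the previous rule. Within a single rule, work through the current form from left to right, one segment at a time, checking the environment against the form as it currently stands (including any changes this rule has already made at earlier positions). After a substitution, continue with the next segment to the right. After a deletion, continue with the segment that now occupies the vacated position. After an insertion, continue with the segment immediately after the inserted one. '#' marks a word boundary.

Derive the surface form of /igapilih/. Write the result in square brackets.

[igapleh]

1 Degemination: no change — [igapilih]
2 Medial Vowel Deletion: [igapilih] → [igaplh]
3 Vowel Epenthesis: [igaplh] → [igaplih]
4 Pre-h Lowering: [igaplih] → [igapleh]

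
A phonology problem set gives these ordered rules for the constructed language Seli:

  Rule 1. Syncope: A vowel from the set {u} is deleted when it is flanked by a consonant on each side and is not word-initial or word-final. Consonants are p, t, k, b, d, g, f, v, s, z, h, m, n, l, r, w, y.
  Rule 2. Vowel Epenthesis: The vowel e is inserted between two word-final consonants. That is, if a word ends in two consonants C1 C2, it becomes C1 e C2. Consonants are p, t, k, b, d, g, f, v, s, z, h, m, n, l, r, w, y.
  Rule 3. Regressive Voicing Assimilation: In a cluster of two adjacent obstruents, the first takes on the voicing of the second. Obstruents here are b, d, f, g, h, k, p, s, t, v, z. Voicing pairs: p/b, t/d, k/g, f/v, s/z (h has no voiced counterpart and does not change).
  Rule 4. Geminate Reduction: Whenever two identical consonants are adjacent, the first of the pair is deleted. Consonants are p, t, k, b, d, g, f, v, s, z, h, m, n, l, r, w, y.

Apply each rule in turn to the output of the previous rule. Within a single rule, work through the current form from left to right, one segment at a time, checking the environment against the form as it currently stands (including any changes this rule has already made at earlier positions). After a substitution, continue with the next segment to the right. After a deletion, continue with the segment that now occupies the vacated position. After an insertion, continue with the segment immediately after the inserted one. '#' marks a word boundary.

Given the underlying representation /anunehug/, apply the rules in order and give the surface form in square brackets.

[aneheg]

Rule 1 Syncope: [anunehug] → [annehg]
Rule 2 Vowel Epenthesis: [annehg] → [anneheg]
Rule 3 Regressive Voicing Assimilation: no change — [anneheg]
Rule 4 Geminate Reduction: [anneheg] → [aneheg]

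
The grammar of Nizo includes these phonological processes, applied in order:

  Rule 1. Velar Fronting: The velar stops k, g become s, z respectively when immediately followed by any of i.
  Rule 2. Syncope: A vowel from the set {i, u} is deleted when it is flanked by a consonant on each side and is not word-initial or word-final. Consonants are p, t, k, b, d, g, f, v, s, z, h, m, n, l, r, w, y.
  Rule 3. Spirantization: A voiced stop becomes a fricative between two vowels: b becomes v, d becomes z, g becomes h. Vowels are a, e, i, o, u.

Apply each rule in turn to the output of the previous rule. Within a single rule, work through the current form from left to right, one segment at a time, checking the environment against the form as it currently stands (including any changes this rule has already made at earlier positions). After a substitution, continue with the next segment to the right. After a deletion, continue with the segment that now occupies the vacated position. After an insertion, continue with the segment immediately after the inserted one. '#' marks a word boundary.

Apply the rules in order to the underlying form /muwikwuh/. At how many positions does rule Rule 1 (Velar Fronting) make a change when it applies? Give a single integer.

0

Rule 1 Velar Fronting: no change — [muwikwuh]
Rule 2 Syncope: [muwikwuh] → [mwkwh]
Rule 3 Spirantization: no change — [mwkwh]
Rule Rule 1 changed 0 position(s).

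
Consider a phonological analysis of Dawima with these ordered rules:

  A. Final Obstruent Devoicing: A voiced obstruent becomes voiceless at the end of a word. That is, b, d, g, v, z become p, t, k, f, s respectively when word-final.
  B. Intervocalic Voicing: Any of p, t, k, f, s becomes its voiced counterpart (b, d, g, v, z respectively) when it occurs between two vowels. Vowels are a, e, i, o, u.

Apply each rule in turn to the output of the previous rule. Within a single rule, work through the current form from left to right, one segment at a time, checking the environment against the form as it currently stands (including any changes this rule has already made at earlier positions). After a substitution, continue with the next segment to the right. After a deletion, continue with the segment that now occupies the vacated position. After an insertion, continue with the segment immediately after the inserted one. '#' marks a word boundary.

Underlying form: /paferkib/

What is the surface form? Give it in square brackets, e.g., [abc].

[paverkip]

A Final Obstruent Devoicing: [paferkib] → [paferkip]
B Intervocalic Voicing: [paferkip] → [paverkip]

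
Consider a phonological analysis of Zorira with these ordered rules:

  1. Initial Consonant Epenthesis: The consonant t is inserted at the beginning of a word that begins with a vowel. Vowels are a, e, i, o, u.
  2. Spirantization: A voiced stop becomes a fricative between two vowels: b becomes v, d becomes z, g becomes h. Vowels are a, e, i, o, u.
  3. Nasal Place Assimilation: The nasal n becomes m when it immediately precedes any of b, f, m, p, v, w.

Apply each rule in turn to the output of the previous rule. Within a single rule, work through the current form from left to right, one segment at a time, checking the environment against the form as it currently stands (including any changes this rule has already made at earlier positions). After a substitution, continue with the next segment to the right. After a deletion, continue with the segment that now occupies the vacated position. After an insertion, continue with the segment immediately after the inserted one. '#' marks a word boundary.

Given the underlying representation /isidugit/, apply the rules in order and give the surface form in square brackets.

1 Initial Consonant Epenthesis: [isidugit] → [tisidugit]
2 Spirantization: [tisidugit] → [tisizuhit]
3 Nasal Place Assimilation: no change — [tisizuhit]

[tisizuhit]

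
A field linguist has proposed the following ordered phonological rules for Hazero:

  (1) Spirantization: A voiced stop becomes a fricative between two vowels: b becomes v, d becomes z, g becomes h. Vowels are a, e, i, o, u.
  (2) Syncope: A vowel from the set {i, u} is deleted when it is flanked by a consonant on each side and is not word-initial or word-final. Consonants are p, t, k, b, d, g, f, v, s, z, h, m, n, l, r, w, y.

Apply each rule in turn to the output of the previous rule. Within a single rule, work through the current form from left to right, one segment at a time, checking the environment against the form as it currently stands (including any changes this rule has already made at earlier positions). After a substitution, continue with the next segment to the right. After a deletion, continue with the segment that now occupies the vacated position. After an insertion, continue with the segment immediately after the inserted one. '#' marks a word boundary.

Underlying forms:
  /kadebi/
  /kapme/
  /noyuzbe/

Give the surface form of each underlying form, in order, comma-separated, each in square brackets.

[kazevi], [kapme], [noyzbe]

/kadebi/:
  (1) Spirantization: [kadebi] → [kazevi]
  (2) Syncope: no change — [kazevi]
/kapme/:
  (1) Spirantization: no change — [kapme]
  (2) Syncope: no change — [kapme]
/noyuzbe/:
  (1) Spirantization: no change — [noyuzbe]
  (2) Syncope: [noyuzbe] → [noyzbe]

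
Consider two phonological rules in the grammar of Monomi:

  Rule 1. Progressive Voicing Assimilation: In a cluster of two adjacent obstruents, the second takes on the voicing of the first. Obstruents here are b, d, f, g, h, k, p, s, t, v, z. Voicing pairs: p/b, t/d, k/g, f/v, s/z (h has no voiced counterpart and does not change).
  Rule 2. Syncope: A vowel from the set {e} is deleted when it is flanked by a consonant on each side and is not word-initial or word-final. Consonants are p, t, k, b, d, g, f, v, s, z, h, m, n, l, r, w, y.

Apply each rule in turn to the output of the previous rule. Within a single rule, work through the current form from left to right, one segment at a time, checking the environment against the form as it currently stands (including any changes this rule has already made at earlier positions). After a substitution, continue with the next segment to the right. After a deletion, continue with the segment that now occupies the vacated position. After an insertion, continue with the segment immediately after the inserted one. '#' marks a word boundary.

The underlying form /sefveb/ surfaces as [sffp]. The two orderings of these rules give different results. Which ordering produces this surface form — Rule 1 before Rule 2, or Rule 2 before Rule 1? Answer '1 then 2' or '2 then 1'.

2 then 1

Order 1 then 2:
  1 Progressive Voicing Assimilation: [sefveb] → [seffeb]
  2 Syncope: [seffeb] → [sffb]
  result: [sffb]
Order 2 then 1:
  2 Syncope: [sefveb] → [sfvb]
  1 Progressive Voicing Assimilation: [sfvb] → [sffp]
  result: [sffp]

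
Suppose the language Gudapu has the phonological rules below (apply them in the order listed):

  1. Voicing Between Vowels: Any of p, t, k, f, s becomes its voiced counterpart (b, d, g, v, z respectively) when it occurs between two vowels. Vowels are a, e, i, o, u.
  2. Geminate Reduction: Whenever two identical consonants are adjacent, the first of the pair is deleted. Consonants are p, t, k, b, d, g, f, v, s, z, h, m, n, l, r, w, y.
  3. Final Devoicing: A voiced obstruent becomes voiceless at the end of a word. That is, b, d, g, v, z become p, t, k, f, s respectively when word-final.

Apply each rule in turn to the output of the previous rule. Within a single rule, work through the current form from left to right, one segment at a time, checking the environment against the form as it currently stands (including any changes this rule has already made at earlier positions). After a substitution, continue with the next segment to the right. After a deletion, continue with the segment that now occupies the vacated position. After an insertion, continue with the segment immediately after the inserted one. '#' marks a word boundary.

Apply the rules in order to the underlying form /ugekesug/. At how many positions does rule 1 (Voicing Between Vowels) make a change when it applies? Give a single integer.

1 Voicing Between Vowels: [ugekesug] → [ugegezug]
2 Geminate Reduction: no change — [ugegezug]
3 Final Devoicing: [ugegezug] → [ugegezuk]
Rule 1 changed 2 position(s).

2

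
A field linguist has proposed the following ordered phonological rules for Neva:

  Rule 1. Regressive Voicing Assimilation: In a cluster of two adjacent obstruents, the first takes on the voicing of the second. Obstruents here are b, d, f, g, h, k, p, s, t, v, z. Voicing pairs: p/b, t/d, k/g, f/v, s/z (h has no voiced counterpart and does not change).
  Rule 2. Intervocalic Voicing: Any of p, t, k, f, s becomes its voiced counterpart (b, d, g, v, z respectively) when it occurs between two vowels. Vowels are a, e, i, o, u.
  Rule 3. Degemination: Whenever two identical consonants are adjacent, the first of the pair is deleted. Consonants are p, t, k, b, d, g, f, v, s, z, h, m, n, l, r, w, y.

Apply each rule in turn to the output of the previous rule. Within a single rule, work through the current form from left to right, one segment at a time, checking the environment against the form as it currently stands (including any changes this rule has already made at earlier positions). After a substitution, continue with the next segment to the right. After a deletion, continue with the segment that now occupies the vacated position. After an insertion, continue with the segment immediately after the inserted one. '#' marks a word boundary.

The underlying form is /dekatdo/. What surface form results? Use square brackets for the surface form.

[degado]

Rule 1 Regressive Voicing Assimilation: [dekatdo] → [dekaddo]
Rule 2 Intervocalic Voicing: [dekaddo] → [degaddo]
Rule 3 Degemination: [degaddo] → [degado]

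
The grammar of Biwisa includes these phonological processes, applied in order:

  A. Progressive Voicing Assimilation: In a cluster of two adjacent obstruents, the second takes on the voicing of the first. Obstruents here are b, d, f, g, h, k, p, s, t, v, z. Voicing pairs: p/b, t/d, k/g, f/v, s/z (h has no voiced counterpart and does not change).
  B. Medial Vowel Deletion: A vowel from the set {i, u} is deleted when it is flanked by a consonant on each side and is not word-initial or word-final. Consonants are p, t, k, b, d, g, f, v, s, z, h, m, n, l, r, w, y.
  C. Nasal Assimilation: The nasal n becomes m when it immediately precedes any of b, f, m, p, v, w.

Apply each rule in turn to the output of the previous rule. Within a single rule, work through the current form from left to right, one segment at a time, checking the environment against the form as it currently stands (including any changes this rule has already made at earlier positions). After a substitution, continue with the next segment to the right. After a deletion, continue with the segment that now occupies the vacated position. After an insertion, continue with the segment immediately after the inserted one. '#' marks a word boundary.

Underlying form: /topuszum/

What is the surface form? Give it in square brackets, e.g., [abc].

A Progressive Voicing Assimilation: [topuszum] → [topussum]
B Medial Vowel Deletion: [topussum] → [topssm]
C Nasal Assimilation: no change — [topssm]

[topssm]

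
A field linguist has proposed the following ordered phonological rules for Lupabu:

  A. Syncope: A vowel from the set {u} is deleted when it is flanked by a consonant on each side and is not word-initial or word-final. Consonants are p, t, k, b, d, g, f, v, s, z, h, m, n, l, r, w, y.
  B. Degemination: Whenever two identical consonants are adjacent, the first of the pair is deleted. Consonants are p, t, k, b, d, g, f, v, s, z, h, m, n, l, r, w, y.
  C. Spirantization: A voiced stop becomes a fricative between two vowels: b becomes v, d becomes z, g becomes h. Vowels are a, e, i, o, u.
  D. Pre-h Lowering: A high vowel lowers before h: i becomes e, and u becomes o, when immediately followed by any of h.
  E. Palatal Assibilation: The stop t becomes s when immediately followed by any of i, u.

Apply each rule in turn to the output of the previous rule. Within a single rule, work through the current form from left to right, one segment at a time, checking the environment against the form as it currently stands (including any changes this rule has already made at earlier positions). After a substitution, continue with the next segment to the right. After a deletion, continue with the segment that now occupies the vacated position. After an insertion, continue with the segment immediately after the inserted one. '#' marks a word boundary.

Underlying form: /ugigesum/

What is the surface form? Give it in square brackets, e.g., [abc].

[ohehesm]

A Syncope: [ugigesum] → [ugigesm]
B Degemination: no change — [ugigesm]
C Spirantization: [ugigesm] → [uhihesm]
D Pre-h Lowering: [uhihesm] → [ohehesm]
E Palatal Assibilation: no change — [ohehesm]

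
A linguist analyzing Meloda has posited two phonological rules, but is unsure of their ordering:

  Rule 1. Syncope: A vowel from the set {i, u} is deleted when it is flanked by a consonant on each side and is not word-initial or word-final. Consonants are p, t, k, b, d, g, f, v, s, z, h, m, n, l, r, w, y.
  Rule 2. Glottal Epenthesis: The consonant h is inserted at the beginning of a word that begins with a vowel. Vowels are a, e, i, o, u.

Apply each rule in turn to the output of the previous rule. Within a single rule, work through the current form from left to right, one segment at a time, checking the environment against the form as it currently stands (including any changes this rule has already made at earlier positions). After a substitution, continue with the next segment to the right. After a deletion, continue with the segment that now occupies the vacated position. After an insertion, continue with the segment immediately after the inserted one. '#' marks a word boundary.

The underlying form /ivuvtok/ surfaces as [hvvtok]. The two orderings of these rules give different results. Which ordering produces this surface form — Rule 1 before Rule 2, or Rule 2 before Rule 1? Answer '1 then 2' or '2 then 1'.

Order 1 then 2:
  1 Syncope: [ivuvtok] → [ivvtok]
  2 Glottal Epenthesis: [ivvtok] → [hivvtok]
  result: [hivvtok]
Order 2 then 1:
  2 Glottal Epenthesis: [ivuvtok] → [hivuvtok]
  1 Syncope: [hivuvtok] → [hvvtok]
  result: [hvvtok]

2 then 1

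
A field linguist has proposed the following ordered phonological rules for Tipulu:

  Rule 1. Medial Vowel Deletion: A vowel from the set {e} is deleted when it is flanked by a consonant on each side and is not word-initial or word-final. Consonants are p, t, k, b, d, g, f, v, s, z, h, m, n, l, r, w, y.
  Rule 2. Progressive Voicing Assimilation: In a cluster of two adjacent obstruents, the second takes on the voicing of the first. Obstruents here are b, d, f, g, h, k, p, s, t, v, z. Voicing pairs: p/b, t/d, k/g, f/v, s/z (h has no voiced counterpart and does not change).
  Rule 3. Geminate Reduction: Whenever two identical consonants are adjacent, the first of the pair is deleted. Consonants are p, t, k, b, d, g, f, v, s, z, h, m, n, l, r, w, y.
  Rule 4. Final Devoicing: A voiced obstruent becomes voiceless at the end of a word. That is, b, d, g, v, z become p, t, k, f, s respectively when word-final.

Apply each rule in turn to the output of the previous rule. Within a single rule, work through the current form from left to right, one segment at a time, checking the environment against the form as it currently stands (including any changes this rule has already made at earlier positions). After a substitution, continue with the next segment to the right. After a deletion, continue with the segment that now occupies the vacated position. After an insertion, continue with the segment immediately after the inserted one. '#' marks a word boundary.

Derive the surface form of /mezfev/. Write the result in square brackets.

[mzf]

Rule 1 Medial Vowel Deletion: [mezfev] → [mzfv]
Rule 2 Progressive Voicing Assimilation: [mzfv] → [mzvv]
Rule 3 Geminate Reduction: [mzvv] → [mzv]
Rule 4 Final Devoicing: [mzv] → [mzf]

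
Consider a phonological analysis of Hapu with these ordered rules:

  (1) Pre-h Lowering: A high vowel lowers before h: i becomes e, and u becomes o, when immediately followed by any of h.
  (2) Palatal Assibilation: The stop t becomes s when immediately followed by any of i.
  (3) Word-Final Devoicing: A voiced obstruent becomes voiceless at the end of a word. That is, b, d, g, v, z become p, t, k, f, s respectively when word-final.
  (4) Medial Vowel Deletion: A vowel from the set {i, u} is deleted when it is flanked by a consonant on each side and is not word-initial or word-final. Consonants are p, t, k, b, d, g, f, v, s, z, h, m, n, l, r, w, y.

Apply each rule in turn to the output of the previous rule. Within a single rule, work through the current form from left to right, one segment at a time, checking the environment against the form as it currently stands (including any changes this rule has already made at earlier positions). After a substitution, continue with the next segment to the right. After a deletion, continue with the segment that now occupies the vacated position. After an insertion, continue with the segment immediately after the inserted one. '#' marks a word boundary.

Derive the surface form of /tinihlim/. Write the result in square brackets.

[snehlm]

(1) Pre-h Lowering: [tinihlim] → [tinehlim]
(2) Palatal Assibilation: [tinehlim] → [sinehlim]
(3) Word-Final Devoicing: no change — [sinehlim]
(4) Medial Vowel Deletion: [sinehlim] → [snehlm]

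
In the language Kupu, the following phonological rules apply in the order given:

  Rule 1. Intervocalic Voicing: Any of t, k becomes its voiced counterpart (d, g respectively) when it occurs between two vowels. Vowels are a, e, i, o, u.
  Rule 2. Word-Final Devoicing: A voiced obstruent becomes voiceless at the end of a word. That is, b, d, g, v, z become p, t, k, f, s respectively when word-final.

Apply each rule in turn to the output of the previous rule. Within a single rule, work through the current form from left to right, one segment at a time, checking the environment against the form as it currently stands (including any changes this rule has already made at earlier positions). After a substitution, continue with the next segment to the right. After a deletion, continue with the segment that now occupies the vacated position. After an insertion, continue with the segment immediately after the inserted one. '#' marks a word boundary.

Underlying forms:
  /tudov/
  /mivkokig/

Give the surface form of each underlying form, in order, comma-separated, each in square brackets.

/tudov/:
  Rule 1 Intervocalic Voicing: no change — [tudov]
  Rule 2 Word-Final Devoicing: [tudov] → [tudof]
/mivkokig/:
  Rule 1 Intervocalic Voicing: [mivkokig] → [mivkogig]
  Rule 2 Word-Final Devoicing: [mivkogig] → [mivkogik]

[tudof], [mivkogik]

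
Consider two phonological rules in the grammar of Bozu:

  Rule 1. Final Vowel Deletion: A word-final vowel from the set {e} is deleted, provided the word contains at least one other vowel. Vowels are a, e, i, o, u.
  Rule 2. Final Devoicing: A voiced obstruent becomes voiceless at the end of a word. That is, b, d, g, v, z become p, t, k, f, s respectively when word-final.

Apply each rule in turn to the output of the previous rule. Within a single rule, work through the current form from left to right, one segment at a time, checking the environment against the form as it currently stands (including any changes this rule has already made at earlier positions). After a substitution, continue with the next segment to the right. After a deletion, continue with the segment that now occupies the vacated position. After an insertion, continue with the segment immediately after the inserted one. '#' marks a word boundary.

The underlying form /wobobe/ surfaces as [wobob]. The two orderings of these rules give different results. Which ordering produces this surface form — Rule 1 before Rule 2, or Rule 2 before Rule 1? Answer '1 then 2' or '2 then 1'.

Order 1 then 2:
  1 Final Vowel Deletion: [wobobe] → [wobob]
  2 Final Devoicing: [wobob] → [wobop]
  result: [wobop]
Order 2 then 1:
  2 Final Devoicing: no change — [wobobe]
  1 Final Vowel Deletion: [wobobe] → [wobob]
  result: [wobob]

2 then 1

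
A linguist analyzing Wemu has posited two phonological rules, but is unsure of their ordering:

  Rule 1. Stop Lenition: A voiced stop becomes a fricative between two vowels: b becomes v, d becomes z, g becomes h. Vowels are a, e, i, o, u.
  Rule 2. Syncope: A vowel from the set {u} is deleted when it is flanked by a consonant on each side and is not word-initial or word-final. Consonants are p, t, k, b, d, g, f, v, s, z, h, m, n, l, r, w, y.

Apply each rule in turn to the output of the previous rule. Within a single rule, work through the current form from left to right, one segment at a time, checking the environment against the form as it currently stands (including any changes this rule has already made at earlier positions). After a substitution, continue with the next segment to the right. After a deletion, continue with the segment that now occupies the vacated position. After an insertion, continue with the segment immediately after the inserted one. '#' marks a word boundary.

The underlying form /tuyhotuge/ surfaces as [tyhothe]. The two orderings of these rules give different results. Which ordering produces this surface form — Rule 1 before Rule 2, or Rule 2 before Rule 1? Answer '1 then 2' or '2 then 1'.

1 then 2

Order 1 then 2:
  1 Stop Lenition: [tuyhotuge] → [tuyhotuhe]
  2 Syncope: [tuyhotuhe] → [tyhothe]
  result: [tyhothe]
Order 2 then 1:
  2 Syncope: [tuyhotuge] → [tyhotge]
  1 Stop Lenition: no change — [tyhotge]
  result: [tyhotge]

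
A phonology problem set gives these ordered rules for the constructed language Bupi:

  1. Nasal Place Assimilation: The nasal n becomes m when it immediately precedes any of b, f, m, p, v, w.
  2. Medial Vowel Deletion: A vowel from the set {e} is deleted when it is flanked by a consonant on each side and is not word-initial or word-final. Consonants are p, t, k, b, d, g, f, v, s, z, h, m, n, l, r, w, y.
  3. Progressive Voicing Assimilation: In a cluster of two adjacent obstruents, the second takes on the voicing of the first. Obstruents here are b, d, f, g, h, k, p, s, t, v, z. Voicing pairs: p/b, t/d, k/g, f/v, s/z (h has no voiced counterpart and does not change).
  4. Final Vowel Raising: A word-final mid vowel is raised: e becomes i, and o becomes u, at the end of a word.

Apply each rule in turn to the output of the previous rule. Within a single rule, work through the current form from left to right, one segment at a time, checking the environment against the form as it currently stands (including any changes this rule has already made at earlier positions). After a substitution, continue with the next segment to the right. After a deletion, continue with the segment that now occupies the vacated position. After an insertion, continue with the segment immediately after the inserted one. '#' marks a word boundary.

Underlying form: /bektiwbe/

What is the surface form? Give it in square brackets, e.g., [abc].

1 Nasal Place Assimilation: no change — [bektiwbe]
2 Medial Vowel Deletion: [bektiwbe] → [bktiwbe]
3 Progressive Voicing Assimilation: [bktiwbe] → [bgdiwbe]
4 Final Vowel Raising: [bgdiwbe] → [bgdiwbi]

[bgdiwbi]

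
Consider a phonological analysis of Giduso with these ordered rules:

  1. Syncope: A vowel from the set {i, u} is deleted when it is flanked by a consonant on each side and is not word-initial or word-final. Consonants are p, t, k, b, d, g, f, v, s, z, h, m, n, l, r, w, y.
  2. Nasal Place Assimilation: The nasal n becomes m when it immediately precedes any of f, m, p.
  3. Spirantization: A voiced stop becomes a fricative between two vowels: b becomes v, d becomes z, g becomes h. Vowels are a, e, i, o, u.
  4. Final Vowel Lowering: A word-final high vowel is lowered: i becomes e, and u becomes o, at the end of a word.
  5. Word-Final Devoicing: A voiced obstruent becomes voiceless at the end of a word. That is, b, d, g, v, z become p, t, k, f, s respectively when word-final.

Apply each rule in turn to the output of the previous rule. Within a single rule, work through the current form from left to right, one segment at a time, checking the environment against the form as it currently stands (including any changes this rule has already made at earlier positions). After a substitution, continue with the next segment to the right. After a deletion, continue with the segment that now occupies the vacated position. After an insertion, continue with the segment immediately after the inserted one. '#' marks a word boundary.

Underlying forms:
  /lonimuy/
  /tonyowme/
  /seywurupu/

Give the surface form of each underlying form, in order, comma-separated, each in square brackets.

/lonimuy/:
  1 Syncope: [lonimuy] → [lonmy]
  2 Nasal Place Assimilation: [lonmy] → [lommy]
  3 Spirantization: no change — [lommy]
  4 Final Vowel Lowering: no change — [lommy]
  5 Word-Final Devoicing: no change — [lommy]
/tonyowme/:
  1 Syncope: no change — [tonyowme]
  2 Nasal Place Assimilation: no change — [tonyowme]
  3 Spirantization: no change — [tonyowme]
  4 Final Vowel Lowering: no change — [tonyowme]
  5 Word-Final Devoicing: no change — [tonyowme]
/seywurupu/:
  1 Syncope: [seywurupu] → [seywrpu]
  2 Nasal Place Assimilation: no change — [seywrpu]
  3 Spirantization: no change — [seywrpu]
  4 Final Vowel Lowering: [seywrpu] → [seywrpo]
  5 Word-Final Devoicing: no change — [seywrpo]

[lommy], [tonyowme], [seywrpo]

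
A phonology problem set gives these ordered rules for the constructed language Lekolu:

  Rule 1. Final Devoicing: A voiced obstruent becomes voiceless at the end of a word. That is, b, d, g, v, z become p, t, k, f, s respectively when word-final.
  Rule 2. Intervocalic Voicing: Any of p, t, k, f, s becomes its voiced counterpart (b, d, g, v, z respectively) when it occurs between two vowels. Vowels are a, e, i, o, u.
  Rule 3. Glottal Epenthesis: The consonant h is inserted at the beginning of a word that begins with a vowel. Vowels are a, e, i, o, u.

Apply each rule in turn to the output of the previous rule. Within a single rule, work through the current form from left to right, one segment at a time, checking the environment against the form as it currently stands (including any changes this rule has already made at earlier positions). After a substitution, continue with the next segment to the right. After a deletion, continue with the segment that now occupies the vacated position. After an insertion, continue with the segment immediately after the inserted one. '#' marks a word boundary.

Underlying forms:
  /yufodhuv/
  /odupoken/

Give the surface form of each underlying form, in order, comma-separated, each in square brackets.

/yufodhuv/:
  Rule 1 Final Devoicing: [yufodhuv] → [yufodhuf]
  Rule 2 Intervocalic Voicing: [yufodhuf] → [yuvodhuf]
  Rule 3 Glottal Epenthesis: no change — [yuvodhuf]
/odupoken/:
  Rule 1 Final Devoicing: no change — [odupoken]
  Rule 2 Intervocalic Voicing: [odupoken] → [odubogen]
  Rule 3 Glottal Epenthesis: [odubogen] → [hodubogen]

[yuvodhuf], [hodubogen]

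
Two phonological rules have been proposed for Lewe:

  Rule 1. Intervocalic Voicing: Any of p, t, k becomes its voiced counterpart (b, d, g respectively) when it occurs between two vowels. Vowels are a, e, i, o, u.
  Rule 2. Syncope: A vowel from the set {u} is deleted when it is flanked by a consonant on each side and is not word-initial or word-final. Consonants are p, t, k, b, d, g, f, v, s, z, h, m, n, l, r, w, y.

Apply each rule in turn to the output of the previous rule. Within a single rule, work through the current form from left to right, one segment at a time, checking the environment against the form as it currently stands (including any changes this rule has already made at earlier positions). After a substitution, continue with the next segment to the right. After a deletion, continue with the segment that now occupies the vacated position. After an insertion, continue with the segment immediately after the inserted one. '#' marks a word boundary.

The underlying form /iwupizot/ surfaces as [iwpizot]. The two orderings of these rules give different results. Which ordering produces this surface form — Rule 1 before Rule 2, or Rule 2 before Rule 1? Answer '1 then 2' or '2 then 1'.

2 then 1

Order 1 then 2:
  1 Intervocalic Voicing: [iwupizot] → [iwubizot]
  2 Syncope: [iwubizot] → [iwbizot]
  result: [iwbizot]
Order 2 then 1:
  2 Syncope: [iwupizot] → [iwpizot]
  1 Intervocalic Voicing: no change — [iwpizot]
  result: [iwpizot]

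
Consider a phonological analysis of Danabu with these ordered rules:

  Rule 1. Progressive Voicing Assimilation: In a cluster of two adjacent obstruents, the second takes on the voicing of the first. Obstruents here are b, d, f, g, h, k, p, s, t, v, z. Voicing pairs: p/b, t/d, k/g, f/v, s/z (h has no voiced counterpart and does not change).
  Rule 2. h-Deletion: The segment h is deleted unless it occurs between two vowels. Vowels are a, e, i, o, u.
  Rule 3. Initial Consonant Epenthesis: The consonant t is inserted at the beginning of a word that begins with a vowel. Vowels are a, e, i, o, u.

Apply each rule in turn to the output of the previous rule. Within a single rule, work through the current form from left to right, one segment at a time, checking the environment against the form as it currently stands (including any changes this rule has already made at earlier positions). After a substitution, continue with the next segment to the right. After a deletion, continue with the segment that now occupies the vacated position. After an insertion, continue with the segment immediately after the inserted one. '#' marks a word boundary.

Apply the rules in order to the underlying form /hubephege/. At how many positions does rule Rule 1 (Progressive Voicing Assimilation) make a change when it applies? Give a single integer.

0

Rule 1 Progressive Voicing Assimilation: no change — [hubephege]
Rule 2 h-Deletion: [hubephege] → [ubepege]
Rule 3 Initial Consonant Epenthesis: [ubepege] → [tubepege]
Rule Rule 1 changed 0 position(s).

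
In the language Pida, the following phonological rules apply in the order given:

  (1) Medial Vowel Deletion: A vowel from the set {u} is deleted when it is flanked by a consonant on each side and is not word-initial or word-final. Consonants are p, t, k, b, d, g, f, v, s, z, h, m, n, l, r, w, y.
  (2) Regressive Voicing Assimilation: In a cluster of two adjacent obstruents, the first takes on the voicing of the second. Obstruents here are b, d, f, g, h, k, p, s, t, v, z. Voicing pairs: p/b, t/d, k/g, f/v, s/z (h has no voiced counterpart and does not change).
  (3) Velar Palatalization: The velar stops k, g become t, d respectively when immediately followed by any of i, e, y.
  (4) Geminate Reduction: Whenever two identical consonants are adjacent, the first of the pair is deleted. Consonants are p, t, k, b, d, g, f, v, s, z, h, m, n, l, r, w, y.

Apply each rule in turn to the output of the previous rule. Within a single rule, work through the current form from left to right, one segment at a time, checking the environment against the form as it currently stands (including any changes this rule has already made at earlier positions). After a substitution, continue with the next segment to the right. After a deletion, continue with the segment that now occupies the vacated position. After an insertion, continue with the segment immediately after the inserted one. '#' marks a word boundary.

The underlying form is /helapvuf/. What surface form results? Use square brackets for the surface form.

[helabf]

(1) Medial Vowel Deletion: [helapvuf] → [helapvf]
(2) Regressive Voicing Assimilation: [helapvf] → [helabff]
(3) Velar Palatalization: no change — [helabff]
(4) Geminate Reduction: [helabff] → [helabf]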